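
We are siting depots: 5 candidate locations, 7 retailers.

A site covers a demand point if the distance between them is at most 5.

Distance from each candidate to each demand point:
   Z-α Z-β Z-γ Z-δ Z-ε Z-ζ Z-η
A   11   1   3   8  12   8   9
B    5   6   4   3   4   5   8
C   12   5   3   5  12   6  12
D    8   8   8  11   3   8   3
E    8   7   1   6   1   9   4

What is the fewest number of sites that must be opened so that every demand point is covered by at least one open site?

3

Coverage sets (demand points within 5 of each site):
  A: {Z-β, Z-γ}
  B: {Z-α, Z-γ, Z-δ, Z-ε, Z-ζ}
  C: {Z-β, Z-γ, Z-δ}
  D: {Z-ε, Z-η}
  E: {Z-γ, Z-ε, Z-η}
No 2 sites suffice: every size-2 union leaves at least one demand point uncovered.
But {A, B, D} covers everything, so the minimum is 3.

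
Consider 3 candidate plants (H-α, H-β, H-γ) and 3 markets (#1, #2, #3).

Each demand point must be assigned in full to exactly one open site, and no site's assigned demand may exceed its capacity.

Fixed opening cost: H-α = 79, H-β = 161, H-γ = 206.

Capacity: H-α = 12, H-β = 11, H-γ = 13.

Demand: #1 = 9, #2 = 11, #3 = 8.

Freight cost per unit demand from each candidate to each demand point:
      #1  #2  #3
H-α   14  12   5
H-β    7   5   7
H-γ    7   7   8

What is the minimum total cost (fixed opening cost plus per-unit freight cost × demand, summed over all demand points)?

604

Open {H-α, H-β, H-γ}; cheapest assignment that respects the capacities:
  H-α (cap 12, load 8): #3 — cost 8×5 = 40
  H-β (cap 11, load 11): #2 — cost 11×5 = 55
  H-γ (cap 13, load 9): #1 — cost 9×7 = 63
  Shipping 158, fixed 446 → total 604.
  Any other capacity-feasible assignment to {H-α, H-β, H-γ} ships for at least 158.
Total demand is 28 and no other set of sites has combined capacity ≥ 28, so {H-α, H-β, H-γ} is the only feasible choice of open sites. Minimum: 604.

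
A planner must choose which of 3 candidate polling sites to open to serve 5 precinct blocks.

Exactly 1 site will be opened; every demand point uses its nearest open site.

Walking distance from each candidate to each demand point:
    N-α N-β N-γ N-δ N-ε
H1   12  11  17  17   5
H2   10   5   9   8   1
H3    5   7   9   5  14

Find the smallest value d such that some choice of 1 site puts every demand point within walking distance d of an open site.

Open {H2}.
  Farthest demand point is N-α at walking distance 10 (to H2); all others are ≤ 10.
With {H3} the worst case is 14.
With {H1} the worst case is 17.
No size-1 selection achieves below 10.

10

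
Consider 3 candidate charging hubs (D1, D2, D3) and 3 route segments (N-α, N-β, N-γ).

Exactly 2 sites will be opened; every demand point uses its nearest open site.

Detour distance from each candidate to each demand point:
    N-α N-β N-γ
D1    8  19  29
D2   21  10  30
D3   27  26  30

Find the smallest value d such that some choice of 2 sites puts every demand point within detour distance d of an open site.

Open {D1, D2}.
  Farthest demand point is N-γ at detour distance 29 (to D1); all others are ≤ 29.
With {D1, D3} the worst case is 29.
With {D2, D3} the worst case is 30.
No size-2 selection achieves below 29.

29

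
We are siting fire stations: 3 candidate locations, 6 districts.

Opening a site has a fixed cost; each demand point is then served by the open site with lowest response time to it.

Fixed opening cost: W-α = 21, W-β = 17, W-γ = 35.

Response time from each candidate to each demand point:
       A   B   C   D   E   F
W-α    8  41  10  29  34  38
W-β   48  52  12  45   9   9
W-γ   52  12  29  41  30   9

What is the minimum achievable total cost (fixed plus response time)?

Open {W-α, W-β}: assign each demand point to its cheapest open site.
  A→W-α 8, B→W-α 41, C→W-α 10, D→W-α 29, E→W-β 9, F→W-β 9
  response time 106, fixed 38 → total 144.
Compare {W-α, W-β, W-γ}: response time 77 + fixed 73 = 150.
Compare {W-α, W-γ}: response time 98 + fixed 56 = 154.
Compare {W-α}: response time 160 + fixed 21 = 181.
All other subsets cost ≥ 150. Minimum total cost: 144.

144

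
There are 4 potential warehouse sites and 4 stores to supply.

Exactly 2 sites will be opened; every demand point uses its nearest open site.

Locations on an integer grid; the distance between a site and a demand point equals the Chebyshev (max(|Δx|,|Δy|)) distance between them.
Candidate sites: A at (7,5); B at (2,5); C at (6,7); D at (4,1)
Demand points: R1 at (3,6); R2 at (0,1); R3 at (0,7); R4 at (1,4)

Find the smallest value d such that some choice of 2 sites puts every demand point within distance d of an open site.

4

Open {A, B}.
  Farthest demand point is R2 at distance 4 (to B); all others are ≤ 4.
With {B, C} the worst case is 4.
With {B, D} the worst case is 4.
No size-2 selection achieves below 4.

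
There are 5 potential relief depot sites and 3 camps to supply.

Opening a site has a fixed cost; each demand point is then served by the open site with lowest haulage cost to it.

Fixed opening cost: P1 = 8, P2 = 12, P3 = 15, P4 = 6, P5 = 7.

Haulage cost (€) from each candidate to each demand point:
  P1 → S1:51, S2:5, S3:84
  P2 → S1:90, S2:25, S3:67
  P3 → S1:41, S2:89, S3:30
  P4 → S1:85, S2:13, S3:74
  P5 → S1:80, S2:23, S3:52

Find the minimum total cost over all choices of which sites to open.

Open {P1, P3}: assign each demand point to its cheapest open site.
  S1→P3 41, S2→P1 5, S3→P3 30
  haulage cost 76, fixed 23 → total 99.
Compare {P3, P4}: haulage cost 84 + fixed 21 = 105.
Compare {P1, P3, P4}: haulage cost 76 + fixed 29 = 105.
Compare {P1, P3, P5}: haulage cost 76 + fixed 30 = 106.
All other subsets cost ≥ 105. Minimum total cost: 99.

99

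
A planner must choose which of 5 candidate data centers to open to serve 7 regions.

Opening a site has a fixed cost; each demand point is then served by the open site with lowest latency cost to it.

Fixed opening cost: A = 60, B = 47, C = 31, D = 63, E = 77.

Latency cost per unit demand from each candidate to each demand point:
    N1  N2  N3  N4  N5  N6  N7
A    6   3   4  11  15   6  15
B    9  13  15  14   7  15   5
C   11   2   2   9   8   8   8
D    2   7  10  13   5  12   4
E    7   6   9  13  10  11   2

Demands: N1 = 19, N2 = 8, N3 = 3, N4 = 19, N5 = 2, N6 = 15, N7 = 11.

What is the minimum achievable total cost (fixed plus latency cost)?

499

Open {C, D}: assign each demand point to its cheapest open site.
  N1→D 19×2=38, N2→C 8×2=16, N3→C 3×2=6, N4→C 19×9=171, N5→D 2×5=10, N6→C 15×8=120, N7→D 11×4=44
  latency cost 405, fixed 94 → total 499.
Compare {A, C, D}: latency cost 375 + fixed 154 = 529.
Compare {B, C, D}: latency cost 405 + fixed 141 = 546.
Compare {A, D}: latency cost 427 + fixed 123 = 550.
All other subsets cost ≥ 529. Minimum total cost: 499.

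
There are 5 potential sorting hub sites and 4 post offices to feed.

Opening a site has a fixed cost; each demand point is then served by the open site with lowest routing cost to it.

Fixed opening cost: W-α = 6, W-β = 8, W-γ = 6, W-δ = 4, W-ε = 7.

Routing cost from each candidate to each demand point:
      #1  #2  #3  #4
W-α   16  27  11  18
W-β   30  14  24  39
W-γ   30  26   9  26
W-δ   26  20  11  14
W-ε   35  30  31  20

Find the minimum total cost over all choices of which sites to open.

Open {W-α, W-δ}: assign each demand point to its cheapest open site.
  #1→W-α 16, #2→W-δ 20, #3→W-α 11, #4→W-δ 14
  routing cost 61, fixed 10 → total 71.
Compare {W-α, W-β}: routing cost 59 + fixed 14 = 73.
Compare {W-α, W-β, W-δ}: routing cost 55 + fixed 18 = 73.
Compare {W-δ}: routing cost 71 + fixed 4 = 75.
All other subsets cost ≥ 73. Minimum total cost: 71.

71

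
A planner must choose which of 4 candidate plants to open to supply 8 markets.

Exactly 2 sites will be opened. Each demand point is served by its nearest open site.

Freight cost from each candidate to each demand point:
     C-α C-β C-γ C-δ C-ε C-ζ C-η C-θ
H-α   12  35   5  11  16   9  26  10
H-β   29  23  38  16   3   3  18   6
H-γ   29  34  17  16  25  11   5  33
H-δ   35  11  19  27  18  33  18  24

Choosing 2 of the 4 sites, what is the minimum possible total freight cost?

81

Open {H-α, H-β}.
  C-α→H-α 12, C-β→H-β 23, C-γ→H-α 5, C-δ→H-α 11, C-ε→H-β 3, C-ζ→H-β 3, C-η→H-β 18, C-θ→H-β 6  ⇒ total 81.
Compare {H-α, H-δ}: total 92.
Compare {H-α, H-γ}: total 102.
No size-2 selection does better; minimum is 81.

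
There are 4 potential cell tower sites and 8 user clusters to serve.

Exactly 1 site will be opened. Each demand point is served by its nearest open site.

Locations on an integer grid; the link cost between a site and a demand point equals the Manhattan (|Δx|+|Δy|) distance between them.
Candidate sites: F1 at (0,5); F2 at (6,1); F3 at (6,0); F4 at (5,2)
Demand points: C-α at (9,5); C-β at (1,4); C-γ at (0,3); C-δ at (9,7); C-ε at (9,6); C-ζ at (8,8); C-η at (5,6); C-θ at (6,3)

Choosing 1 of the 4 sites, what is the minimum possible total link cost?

51

Open {F4}.
  C-α→F4 7, C-β→F4 6, C-γ→F4 6, C-δ→F4 9, C-ε→F4 8, C-ζ→F4 9, C-η→F4 4, C-θ→F4 2  ⇒ total 51.
Compare {F2}: total 57.
Compare {F1}: total 59.
No size-1 selection does better; minimum is 51.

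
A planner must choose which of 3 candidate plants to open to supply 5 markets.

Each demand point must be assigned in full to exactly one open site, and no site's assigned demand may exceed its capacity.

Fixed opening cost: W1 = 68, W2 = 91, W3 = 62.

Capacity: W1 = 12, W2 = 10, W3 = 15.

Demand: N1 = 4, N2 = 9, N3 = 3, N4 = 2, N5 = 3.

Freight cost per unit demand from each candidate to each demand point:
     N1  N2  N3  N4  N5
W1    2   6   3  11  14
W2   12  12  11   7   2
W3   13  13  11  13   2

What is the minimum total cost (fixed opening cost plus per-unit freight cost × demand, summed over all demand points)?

Open {W1, W3}; cheapest assignment that respects the capacities:
  W1 (cap 12, load 12): N2, N3 — cost 9×6 + 3×3 = 63
  W3 (cap 15, load 9): N1, N4, N5 — cost 4×13 + 2×13 + 3×2 = 84
  Shipping 147, fixed 130 → total 277.
  Any other capacity-feasible assignment to {W1, W3} ships for at least 147.
Compare {W1, W2}: its best feasible assignment gives total 290.
Compare {W1, W2, W3}: its best feasible assignment gives total 352.
Every other set of open sites that can feasibly serve all demand totals ≥ 290 even under its best assignment. Minimum: 277.

277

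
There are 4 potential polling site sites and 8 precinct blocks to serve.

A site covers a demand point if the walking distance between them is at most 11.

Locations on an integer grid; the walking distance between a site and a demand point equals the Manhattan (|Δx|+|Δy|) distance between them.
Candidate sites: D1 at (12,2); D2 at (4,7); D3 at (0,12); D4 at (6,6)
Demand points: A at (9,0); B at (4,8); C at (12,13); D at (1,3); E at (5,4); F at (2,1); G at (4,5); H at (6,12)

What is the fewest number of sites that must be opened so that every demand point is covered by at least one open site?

2

Coverage sets (demand points within 11 of each site):
  D1: {A, C, E, F, G}
  D2: {B, D, E, F, G, H}
  D3: {B, D, G, H}
  D4: {A, B, D, E, F, G, H}
No single site covers all 8 demand points.
But {D1, D2} covers everything, so the minimum is 2.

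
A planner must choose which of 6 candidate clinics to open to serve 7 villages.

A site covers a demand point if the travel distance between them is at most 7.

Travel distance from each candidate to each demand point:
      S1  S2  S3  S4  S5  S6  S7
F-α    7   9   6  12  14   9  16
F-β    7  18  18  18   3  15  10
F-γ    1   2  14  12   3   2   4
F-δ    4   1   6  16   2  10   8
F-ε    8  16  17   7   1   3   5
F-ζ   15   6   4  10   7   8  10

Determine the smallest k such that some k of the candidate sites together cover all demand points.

Coverage sets (demand points within 7 of each site):
  F-α: {S1, S3}
  F-β: {S1, S5}
  F-γ: {S1, S2, S5, S6, S7}
  F-δ: {S1, S2, S3, S5}
  F-ε: {S4, S5, S6, S7}
  F-ζ: {S2, S3, S5}
No single site covers all 7 demand points.
But {F-δ, F-ε} covers everything, so the minimum is 2.

2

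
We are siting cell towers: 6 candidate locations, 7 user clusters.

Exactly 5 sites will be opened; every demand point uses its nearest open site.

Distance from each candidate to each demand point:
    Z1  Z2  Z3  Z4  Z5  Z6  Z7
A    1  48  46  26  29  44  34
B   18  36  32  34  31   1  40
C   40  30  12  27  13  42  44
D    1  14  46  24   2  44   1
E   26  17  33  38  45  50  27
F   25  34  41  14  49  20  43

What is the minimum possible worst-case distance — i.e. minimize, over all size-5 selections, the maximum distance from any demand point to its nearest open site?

Open {A, B, C, D, F}.
  Farthest demand point is Z2 at distance 14 (to D); all others are ≤ 14.
With {B, C, D, E, F} the worst case is 14.
With {A, C, D, E, F} the worst case is 20.
No size-5 selection achieves below 14.

14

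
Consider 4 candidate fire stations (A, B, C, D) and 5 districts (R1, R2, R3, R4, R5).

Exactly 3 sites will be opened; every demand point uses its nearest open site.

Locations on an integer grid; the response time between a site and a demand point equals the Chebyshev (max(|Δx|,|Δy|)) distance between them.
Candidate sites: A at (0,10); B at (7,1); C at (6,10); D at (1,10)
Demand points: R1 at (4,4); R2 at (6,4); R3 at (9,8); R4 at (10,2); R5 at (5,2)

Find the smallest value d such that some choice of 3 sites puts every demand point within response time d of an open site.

Open {A, B, C}.
  Farthest demand point is R1 at response time 3 (to B); all others are ≤ 3.
With {B, C, D} the worst case is 3.
With {A, B, D} the worst case is 7.
No size-3 selection achieves below 3.

3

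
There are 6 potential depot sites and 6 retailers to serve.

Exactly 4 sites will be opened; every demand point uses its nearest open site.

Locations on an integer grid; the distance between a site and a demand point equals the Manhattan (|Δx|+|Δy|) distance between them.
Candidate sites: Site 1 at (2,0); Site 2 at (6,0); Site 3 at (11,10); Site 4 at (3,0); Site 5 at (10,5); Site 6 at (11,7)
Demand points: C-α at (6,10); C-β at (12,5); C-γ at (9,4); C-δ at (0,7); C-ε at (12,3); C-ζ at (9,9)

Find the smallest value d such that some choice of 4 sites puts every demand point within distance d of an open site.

Open {Site 1, Site 2, Site 3, Site 4}.
  Farthest demand point is C-δ at distance 9 (to Site 1); all others are ≤ 9.
With {Site 1, Site 2, Site 3, Site 5} the worst case is 9.
With {Site 1, Site 2, Site 3, Site 6} the worst case is 9.
No size-4 selection achieves below 9.

9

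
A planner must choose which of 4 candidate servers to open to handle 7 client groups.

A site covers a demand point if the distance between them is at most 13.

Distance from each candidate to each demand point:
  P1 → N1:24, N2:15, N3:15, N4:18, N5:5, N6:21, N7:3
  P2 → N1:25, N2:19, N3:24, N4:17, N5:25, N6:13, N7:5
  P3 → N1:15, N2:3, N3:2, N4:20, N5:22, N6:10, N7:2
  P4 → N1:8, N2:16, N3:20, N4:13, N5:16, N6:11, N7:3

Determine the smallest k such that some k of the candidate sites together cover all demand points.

Coverage sets (demand points within 13 of each site):
  P1: {N5, N7}
  P2: {N6, N7}
  P3: {N2, N3, N6, N7}
  P4: {N1, N4, N6, N7}
No 2 sites suffice: every size-2 union leaves at least one demand point uncovered.
But {P1, P3, P4} covers everything, so the minimum is 3.

3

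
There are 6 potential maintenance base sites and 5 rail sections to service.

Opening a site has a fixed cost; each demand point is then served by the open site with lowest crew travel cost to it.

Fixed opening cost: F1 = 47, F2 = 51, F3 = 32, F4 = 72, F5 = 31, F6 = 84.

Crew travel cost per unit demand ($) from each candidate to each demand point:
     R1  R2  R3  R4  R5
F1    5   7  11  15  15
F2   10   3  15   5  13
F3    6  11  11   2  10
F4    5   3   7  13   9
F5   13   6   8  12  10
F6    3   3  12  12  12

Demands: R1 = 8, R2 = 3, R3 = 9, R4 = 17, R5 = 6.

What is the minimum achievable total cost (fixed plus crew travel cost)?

295

Open {F3, F5}: assign each demand point to its cheapest open site.
  R1→F3 8×6=48, R2→F5 3×6=18, R3→F5 9×8=72, R4→F3 17×2=34, R5→F3 6×10=60
  crew travel cost 232, fixed 63 → total 295.
Compare {F3, F4}: crew travel cost 200 + fixed 104 = 304.
Compare {F3}: crew travel cost 274 + fixed 32 = 306.
Compare {F1, F3}: crew travel cost 254 + fixed 79 = 333.
All other subsets cost ≥ 304. Minimum total cost: 295.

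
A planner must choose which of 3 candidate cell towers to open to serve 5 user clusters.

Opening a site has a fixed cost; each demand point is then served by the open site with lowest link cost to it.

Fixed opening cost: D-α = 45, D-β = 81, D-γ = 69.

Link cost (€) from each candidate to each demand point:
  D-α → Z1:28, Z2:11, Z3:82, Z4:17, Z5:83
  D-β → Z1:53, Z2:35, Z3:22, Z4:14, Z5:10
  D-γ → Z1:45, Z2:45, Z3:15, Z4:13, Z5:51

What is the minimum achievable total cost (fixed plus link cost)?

Open {D-α, D-β}: assign each demand point to its cheapest open site.
  Z1→D-α 28, Z2→D-α 11, Z3→D-β 22, Z4→D-β 14, Z5→D-β 10
  link cost 85, fixed 126 → total 211.
Compare {D-β}: link cost 134 + fixed 81 = 215.
Compare {D-α, D-γ}: link cost 118 + fixed 114 = 232.
Compare {D-γ}: link cost 169 + fixed 69 = 238.
All other subsets cost ≥ 215. Minimum total cost: 211.

211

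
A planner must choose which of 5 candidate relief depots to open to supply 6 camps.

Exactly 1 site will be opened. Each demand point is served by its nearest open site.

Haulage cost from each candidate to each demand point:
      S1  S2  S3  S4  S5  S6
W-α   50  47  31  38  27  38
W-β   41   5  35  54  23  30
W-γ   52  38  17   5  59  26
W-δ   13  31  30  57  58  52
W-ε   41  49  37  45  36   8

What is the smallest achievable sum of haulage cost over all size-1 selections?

Open {W-β}.
  S1→W-β 41, S2→W-β 5, S3→W-β 35, S4→W-β 54, S5→W-β 23, S6→W-β 30  ⇒ total 188.
Compare {W-γ}: total 197.
Compare {W-ε}: total 216.
No size-1 selection does better; minimum is 188.

188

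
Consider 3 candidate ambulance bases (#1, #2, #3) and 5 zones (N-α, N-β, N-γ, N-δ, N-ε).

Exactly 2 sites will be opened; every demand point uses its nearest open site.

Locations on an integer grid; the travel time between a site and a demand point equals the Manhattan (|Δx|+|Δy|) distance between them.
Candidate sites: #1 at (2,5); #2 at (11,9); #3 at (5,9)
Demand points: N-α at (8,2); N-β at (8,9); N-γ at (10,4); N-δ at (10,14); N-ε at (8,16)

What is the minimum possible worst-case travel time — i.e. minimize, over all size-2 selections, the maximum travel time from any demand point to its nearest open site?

Open {#1, #2}.
  Farthest demand point is N-ε at travel time 10 (to #2); all others are ≤ 10.
With {#1, #3} the worst case is 10.
With {#2, #3} the worst case is 10.
No size-2 selection achieves below 10.

10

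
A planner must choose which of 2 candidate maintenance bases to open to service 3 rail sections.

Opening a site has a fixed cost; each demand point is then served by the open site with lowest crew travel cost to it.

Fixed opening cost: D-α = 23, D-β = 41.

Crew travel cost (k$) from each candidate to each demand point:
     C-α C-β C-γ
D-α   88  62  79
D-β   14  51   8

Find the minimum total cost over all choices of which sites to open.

Open {D-β}: assign each demand point to its cheapest open site.
  C-α→D-β 14, C-β→D-β 51, C-γ→D-β 8
  crew travel cost 73, fixed 41 → total 114.
Compare {D-α, D-β}: crew travel cost 73 + fixed 64 = 137.
Compare {D-α}: crew travel cost 229 + fixed 23 = 252.

114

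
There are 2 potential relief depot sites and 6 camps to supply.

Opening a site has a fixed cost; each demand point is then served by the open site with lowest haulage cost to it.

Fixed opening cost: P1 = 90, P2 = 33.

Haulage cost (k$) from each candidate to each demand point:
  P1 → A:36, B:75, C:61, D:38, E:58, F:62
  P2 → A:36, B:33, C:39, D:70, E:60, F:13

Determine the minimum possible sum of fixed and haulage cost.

284

Open {P2}: assign each demand point to its cheapest open site.
  A→P2 36, B→P2 33, C→P2 39, D→P2 70, E→P2 60, F→P2 13
  haulage cost 251, fixed 33 → total 284.
Compare {P1, P2}: haulage cost 217 + fixed 123 = 340.
Compare {P1}: haulage cost 330 + fixed 90 = 420.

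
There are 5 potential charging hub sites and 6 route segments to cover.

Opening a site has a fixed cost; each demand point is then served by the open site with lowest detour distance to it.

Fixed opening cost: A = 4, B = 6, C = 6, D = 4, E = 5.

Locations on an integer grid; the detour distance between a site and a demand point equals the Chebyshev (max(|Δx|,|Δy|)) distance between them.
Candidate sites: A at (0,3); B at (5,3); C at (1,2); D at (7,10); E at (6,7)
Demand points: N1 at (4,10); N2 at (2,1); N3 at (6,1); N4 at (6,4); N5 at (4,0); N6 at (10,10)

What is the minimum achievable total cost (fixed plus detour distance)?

25

Open {B, D}: assign each demand point to its cheapest open site.
  N1→D 3, N2→B 3, N3→B 2, N4→B 1, N5→B 3, N6→D 3
  detour distance 15, fixed 10 → total 25.
Compare {B, E}: detour distance 16 + fixed 11 = 27.
Compare {A, B, D}: detour distance 14 + fixed 14 = 28.
Compare {B}: detour distance 23 + fixed 6 = 29.
All other subsets cost ≥ 27. Minimum total cost: 25.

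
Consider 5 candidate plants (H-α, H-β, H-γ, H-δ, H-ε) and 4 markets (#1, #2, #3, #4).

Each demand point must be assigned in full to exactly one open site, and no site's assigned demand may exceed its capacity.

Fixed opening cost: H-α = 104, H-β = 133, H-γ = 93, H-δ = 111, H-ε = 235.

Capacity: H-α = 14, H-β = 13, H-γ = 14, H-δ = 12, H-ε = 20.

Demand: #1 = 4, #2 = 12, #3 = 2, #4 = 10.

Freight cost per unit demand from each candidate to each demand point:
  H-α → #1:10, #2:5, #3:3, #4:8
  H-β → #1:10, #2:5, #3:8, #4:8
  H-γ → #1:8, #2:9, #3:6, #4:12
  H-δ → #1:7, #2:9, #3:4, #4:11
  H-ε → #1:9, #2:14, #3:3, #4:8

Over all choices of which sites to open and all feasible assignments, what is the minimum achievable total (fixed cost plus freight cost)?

415

Open {H-α, H-γ}; cheapest assignment that respects the capacities:
  H-α (cap 14, load 14): #2, #3 — cost 12×5 + 2×3 = 66
  H-γ (cap 14, load 14): #1, #4 — cost 4×8 + 10×12 = 152
  Shipping 218, fixed 197 → total 415.
  Any other capacity-feasible assignment to {H-α, H-γ} ships for at least 218.
Compare {H-α, H-β, H-γ}: its best feasible assignment gives total 508.
Compare {H-α, H-γ, H-δ}: its best feasible assignment gives total 516.
Every other set of open sites that can feasibly serve all demand totals ≥ 508 even under its best assignment. Minimum: 415.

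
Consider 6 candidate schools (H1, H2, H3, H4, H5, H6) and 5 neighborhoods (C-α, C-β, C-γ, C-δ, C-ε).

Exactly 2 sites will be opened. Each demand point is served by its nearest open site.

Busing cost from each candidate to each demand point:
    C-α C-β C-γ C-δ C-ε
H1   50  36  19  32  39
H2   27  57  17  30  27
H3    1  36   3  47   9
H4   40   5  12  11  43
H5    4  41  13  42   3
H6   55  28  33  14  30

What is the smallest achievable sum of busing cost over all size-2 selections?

29

Open {H3, H4}.
  C-α→H3 1, C-β→H4 5, C-γ→H3 3, C-δ→H4 11, C-ε→H3 9  ⇒ total 29.
Compare {H4, H5}: total 35.
Compare {H3, H6}: total 55.
No size-2 selection does better; minimum is 29.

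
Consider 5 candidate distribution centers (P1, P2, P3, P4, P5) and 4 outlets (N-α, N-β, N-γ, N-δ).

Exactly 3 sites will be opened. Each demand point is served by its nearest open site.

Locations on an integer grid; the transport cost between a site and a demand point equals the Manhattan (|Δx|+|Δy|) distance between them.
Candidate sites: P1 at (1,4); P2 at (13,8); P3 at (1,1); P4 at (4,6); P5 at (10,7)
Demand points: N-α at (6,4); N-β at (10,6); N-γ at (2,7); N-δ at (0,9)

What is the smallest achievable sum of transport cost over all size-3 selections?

14

Open {P1, P4, P5}.
  N-α→P4 4, N-β→P5 1, N-γ→P4 3, N-δ→P1 6  ⇒ total 14.
Compare {P2, P4, P5}: total 15.
Compare {P3, P4, P5}: total 15.
No size-3 selection does better; minimum is 14.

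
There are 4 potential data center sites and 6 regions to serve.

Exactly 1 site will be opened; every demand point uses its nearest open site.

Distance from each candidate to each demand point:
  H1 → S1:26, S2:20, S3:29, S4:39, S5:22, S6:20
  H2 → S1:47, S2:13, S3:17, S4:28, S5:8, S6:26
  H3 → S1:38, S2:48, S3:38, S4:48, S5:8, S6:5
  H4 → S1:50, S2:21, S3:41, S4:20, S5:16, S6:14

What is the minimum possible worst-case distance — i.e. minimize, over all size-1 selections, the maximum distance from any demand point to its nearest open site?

39

Open {H1}.
  Farthest demand point is S4 at distance 39 (to H1); all others are ≤ 39.
With {H2} the worst case is 47.
With {H3} the worst case is 48.
No size-1 selection achieves below 39.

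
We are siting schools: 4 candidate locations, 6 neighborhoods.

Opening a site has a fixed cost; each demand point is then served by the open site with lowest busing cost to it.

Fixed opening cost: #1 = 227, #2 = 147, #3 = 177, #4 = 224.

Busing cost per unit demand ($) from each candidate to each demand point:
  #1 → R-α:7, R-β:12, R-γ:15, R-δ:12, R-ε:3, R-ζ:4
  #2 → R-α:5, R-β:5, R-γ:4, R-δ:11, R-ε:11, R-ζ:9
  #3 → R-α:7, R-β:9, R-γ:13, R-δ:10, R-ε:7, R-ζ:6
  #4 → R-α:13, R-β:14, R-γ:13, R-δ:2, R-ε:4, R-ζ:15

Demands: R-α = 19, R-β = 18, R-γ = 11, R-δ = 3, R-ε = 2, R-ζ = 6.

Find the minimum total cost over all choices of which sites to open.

485

Open {#2}: assign each demand point to its cheapest open site.
  R-α→#2 19×5=95, R-β→#2 18×5=90, R-γ→#2 11×4=44, R-δ→#2 3×11=33, R-ε→#2 2×11=22, R-ζ→#2 6×9=54
  busing cost 338, fixed 147 → total 485.
Compare {#2, #3}: busing cost 309 + fixed 324 = 633.
Compare {#1, #2}: busing cost 292 + fixed 374 = 666.
Compare {#2, #4}: busing cost 297 + fixed 371 = 668.
All other subsets cost ≥ 633. Minimum total cost: 485.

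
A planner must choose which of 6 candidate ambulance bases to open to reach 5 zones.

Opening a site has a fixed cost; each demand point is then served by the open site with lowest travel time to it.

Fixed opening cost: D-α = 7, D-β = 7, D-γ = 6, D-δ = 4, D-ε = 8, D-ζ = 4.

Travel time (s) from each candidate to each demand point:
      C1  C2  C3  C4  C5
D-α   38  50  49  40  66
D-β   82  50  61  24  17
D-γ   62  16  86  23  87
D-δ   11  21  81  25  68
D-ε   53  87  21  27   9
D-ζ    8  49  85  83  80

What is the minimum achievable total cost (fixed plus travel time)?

Open {D-γ, D-ε, D-ζ}: assign each demand point to its cheapest open site.
  C1→D-ζ 8, C2→D-γ 16, C3→D-ε 21, C4→D-γ 23, C5→D-ε 9
  travel time 77, fixed 18 → total 95.
Compare {D-γ, D-δ, D-ε}: travel time 80 + fixed 18 = 98.
Compare {D-δ, D-ε}: travel time 87 + fixed 12 = 99.
Compare {D-γ, D-δ, D-ε, D-ζ}: travel time 77 + fixed 22 = 99.
All other subsets cost ≥ 98. Minimum total cost: 95.

95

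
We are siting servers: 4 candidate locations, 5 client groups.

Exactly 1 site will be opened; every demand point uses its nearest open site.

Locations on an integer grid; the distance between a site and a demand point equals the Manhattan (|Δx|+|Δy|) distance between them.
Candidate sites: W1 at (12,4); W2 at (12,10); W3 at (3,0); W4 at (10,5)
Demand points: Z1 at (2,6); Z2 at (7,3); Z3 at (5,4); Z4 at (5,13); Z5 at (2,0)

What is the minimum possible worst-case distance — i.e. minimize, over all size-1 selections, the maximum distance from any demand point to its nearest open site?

Open {W4}.
  Farthest demand point is Z4 at distance 13 (to W4); all others are ≤ 13.
With {W3} the worst case is 15.
With {W1} the worst case is 16.
No size-1 selection achieves below 13.

13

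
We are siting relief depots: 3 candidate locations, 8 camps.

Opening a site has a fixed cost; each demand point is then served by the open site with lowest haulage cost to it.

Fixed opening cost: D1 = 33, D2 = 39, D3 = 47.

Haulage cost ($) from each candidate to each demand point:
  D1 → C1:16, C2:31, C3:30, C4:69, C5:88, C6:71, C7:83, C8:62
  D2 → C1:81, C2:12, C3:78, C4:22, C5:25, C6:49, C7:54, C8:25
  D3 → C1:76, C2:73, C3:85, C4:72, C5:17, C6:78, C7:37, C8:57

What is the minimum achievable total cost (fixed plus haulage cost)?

Open {D1, D2}: assign each demand point to its cheapest open site.
  C1→D1 16, C2→D2 12, C3→D1 30, C4→D2 22, C5→D2 25, C6→D2 49, C7→D2 54, C8→D2 25
  haulage cost 233, fixed 72 → total 305.
Compare {D1, D2, D3}: haulage cost 208 + fixed 119 = 327.
Compare {D2}: haulage cost 346 + fixed 39 = 385.
Compare {D2, D3}: haulage cost 316 + fixed 86 = 402.
All other subsets cost ≥ 327. Minimum total cost: 305.

305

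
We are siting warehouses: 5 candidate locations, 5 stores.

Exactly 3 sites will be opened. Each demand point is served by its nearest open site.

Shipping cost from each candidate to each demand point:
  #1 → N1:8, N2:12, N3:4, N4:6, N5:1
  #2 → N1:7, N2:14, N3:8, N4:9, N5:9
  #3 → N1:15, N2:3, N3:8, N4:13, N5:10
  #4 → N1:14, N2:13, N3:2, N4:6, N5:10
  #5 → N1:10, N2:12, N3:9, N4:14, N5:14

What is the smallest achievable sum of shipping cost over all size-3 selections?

20

Open {#1, #3, #4}.
  N1→#1 8, N2→#3 3, N3→#4 2, N4→#1 6, N5→#1 1  ⇒ total 20.
Compare {#1, #2, #3}: total 21.
Compare {#1, #3, #5}: total 22.
No size-3 selection does better; minimum is 20.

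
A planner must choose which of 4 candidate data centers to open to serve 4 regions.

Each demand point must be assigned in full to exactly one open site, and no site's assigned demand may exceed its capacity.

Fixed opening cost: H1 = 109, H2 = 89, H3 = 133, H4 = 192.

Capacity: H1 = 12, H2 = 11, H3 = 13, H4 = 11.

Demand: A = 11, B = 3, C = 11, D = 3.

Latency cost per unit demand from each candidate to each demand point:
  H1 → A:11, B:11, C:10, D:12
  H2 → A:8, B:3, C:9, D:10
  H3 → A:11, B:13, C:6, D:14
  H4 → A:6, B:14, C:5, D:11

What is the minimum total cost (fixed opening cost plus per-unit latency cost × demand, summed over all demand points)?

554

Open {H1, H2, H3}; cheapest assignment that respects the capacities:
  H1 (cap 12, load 6): B, D — cost 3×11 + 3×12 = 69
  H2 (cap 11, load 11): A — cost 11×8 = 88
  H3 (cap 13, load 11): C — cost 11×6 = 66
  Shipping 223, fixed 331 → total 554.
  Any other capacity-feasible assignment to {H1, H2, H3} ships for at least 223.
Compare {H2, H3, H4}: its best feasible assignment gives total 585.
Compare {H1, H2, H4}: its best feasible assignment gives total 602.
Every other set of open sites that can feasibly serve all demand totals ≥ 585 even under its best assignment. Minimum: 554.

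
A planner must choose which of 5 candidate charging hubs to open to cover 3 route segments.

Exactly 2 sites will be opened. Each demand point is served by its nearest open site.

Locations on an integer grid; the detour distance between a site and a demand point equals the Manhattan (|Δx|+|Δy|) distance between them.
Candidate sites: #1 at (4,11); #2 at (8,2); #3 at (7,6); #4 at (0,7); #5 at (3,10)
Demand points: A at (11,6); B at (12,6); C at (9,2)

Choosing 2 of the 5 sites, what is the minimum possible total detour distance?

10

Open {#2, #3}.
  A→#3 4, B→#3 5, C→#2 1  ⇒ total 10.
Compare {#1, #3}: total 15.
Compare {#3, #4}: total 15.
No size-2 selection does better; minimum is 10.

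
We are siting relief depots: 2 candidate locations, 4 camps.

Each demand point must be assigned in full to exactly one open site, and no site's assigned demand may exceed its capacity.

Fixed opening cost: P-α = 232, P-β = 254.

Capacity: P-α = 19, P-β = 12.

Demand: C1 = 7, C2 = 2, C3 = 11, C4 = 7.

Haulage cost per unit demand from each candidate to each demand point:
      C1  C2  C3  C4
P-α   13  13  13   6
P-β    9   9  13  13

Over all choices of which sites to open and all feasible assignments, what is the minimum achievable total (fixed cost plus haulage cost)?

752

Open {P-α, P-β}; cheapest assignment that respects the capacities:
  P-α (cap 19, load 18): C3, C4 — cost 11×13 + 7×6 = 185
  P-β (cap 12, load 9): C1, C2 — cost 7×9 + 2×9 = 81
  Shipping 266, fixed 486 → total 752.
  Any other capacity-feasible assignment to {P-α, P-β} ships for at least 266.
Total demand is 27 and no other set of sites has combined capacity ≥ 27, so {P-α, P-β} is the only feasible choice of open sites. Minimum: 752.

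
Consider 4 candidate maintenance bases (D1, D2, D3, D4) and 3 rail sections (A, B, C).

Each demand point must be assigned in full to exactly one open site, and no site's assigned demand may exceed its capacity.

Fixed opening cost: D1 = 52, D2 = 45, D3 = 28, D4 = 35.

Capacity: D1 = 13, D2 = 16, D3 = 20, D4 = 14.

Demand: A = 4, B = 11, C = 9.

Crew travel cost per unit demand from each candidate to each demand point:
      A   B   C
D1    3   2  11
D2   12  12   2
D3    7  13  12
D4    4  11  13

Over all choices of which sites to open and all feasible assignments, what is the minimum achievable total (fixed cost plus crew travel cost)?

Open {D1, D2}; cheapest assignment that respects the capacities:
  D1 (cap 13, load 11): B — cost 11×2 = 22
  D2 (cap 16, load 13): A, C — cost 4×12 + 9×2 = 66
  Shipping 88, fixed 97 → total 185.
  Any other capacity-feasible assignment to {D1, D2} ships for at least 88.
Compare {D1, D2, D4}: its best feasible assignment gives total 188.
Compare {D1, D2, D3}: its best feasible assignment gives total 193.
Every other set of open sites that can feasibly serve all demand totals ≥ 188 even under its best assignment. Minimum: 185.

185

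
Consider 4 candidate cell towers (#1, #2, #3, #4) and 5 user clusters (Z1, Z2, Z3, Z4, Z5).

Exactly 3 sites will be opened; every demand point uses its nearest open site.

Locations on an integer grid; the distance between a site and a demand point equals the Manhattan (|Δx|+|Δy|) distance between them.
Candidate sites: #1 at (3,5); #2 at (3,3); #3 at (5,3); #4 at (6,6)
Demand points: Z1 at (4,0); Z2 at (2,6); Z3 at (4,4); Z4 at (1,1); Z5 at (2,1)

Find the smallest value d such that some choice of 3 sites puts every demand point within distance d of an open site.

Open {#1, #2, #3}.
  Farthest demand point is Z1 at distance 4 (to #2); all others are ≤ 4.
With {#1, #2, #4} the worst case is 4.
With {#2, #3, #4} the worst case is 4.
No size-3 selection achieves below 4.

4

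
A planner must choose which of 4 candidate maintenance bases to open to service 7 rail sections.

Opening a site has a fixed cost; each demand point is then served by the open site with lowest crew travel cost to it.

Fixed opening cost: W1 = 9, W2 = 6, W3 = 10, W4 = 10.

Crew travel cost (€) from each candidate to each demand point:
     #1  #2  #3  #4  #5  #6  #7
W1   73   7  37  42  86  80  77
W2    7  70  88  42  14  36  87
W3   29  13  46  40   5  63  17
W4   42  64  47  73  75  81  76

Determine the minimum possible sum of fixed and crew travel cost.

Open {W1, W2, W3}: assign each demand point to its cheapest open site.
  #1→W2 7, #2→W1 7, #3→W1 37, #4→W3 40, #5→W3 5, #6→W2 36, #7→W3 17
  crew travel cost 149, fixed 25 → total 174.
Compare {W2, W3}: crew travel cost 164 + fixed 16 = 180.
Compare {W1, W2, W3, W4}: crew travel cost 149 + fixed 35 = 184.
Compare {W2, W3, W4}: crew travel cost 164 + fixed 26 = 190.
All other subsets cost ≥ 180. Minimum total cost: 174.

174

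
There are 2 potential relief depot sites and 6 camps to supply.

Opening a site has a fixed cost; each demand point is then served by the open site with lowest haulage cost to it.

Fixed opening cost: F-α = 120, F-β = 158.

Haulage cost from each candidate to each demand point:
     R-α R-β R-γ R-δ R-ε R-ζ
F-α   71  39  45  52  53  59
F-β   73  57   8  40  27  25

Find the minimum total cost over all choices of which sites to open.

388

Open {F-β}: assign each demand point to its cheapest open site.
  R-α→F-β 73, R-β→F-β 57, R-γ→F-β 8, R-δ→F-β 40, R-ε→F-β 27, R-ζ→F-β 25
  haulage cost 230, fixed 158 → total 388.
Compare {F-α}: haulage cost 319 + fixed 120 = 439.
Compare {F-α, F-β}: haulage cost 210 + fixed 278 = 488.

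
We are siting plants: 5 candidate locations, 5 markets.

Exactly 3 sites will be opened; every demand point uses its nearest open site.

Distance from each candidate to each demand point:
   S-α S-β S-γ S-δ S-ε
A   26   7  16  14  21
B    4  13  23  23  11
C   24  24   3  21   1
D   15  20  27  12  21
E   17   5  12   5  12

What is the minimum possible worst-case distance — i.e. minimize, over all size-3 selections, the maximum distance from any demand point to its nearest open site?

5

Open {B, C, E}.
  Farthest demand point is S-β at distance 5 (to E); all others are ≤ 5.
With {A, B, E} the worst case is 12.
With {B, D, E} the worst case is 12.
No size-3 selection achieves below 5.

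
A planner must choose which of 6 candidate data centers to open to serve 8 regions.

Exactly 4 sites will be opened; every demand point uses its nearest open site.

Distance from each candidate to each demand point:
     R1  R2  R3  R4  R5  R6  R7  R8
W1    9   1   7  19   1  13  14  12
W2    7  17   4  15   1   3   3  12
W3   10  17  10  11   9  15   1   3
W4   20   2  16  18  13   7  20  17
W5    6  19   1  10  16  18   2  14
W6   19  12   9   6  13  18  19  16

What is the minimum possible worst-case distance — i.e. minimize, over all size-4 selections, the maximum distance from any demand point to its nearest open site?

7

Open {W1, W2, W3, W6}.
  Farthest demand point is R1 at distance 7 (to W2); all others are ≤ 7.
With {W2, W3, W4, W6} the worst case is 7.
With {W1, W3, W4, W6} the worst case is 9.
No size-4 selection achieves below 7.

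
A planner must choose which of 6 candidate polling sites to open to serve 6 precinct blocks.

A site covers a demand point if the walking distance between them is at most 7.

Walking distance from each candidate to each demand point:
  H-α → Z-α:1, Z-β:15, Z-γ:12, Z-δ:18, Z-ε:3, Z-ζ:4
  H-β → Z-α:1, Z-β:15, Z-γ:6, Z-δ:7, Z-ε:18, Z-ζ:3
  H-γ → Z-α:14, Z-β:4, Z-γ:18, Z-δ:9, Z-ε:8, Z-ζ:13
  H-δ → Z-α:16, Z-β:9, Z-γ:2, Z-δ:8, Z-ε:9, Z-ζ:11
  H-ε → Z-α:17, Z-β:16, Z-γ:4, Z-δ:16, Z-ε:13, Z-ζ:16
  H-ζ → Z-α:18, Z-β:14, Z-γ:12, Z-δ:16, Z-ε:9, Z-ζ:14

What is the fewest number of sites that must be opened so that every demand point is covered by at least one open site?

Coverage sets (demand points within 7 of each site):
  H-α: {Z-α, Z-ε, Z-ζ}
  H-β: {Z-α, Z-γ, Z-δ, Z-ζ}
  H-γ: {Z-β}
  H-δ: {Z-γ}
  H-ε: {Z-γ}
  H-ζ: {}
No 2 sites suffice: every size-2 union leaves at least one demand point uncovered.
But {H-α, H-β, H-γ} covers everything, so the minimum is 3.

3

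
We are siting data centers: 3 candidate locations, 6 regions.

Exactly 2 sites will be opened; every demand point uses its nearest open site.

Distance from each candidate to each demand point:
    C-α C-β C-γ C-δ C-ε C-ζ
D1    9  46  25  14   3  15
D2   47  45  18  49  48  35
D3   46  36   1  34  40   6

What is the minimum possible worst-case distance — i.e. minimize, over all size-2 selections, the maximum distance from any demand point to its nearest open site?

Open {D1, D3}.
  Farthest demand point is C-β at distance 36 (to D3); all others are ≤ 36.
With {D1, D2} the worst case is 45.
With {D2, D3} the worst case is 46.
No size-2 selection achieves below 36.

36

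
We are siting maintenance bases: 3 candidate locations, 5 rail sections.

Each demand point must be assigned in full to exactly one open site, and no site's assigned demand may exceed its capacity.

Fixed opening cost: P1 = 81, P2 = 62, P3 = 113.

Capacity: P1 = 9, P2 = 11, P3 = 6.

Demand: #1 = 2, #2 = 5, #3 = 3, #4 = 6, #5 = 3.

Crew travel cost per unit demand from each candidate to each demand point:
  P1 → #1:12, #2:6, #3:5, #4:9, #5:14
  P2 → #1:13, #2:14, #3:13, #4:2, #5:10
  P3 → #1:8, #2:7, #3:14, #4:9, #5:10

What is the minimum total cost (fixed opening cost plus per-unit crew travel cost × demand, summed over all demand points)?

256

Open {P1, P2}; cheapest assignment that respects the capacities:
  P1 (cap 9, load 8): #2, #3 — cost 5×6 + 3×5 = 45
  P2 (cap 11, load 11): #1, #4, #5 — cost 2×13 + 6×2 + 3×10 = 68
  Shipping 113, fixed 143 → total 256.
  Any other capacity-feasible assignment to {P1, P2} ships for at least 113.
Compare {P1, P2, P3}: its best feasible assignment gives total 359.
Every other set of open sites that can feasibly serve all demand totals ≥ 359 even under its best assignment. Minimum: 256.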